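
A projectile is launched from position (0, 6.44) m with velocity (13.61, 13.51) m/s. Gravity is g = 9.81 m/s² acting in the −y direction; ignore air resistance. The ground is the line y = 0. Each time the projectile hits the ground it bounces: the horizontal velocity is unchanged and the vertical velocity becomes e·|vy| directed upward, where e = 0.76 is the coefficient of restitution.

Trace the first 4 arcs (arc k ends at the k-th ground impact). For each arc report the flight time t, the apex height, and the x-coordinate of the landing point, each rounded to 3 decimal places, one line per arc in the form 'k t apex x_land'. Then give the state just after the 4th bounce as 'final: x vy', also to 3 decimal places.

Arc 1: start y=6.440, vy=13.510 → t=3.169, apex=15.743, x_land=43.126, impact vy=-17.575
  bounce: vy ← 0.76·17.575 = 13.357
Arc 2: start y=0.000, vy=13.357 → t=2.723, apex=9.093, x_land=80.187, impact vy=-13.357
  bounce: vy ← 0.76·13.357 = 10.151
Arc 3: start y=0.000, vy=10.151 → t=2.070, apex=5.252, x_land=108.354, impact vy=-10.151
  bounce: vy ← 0.76·10.151 = 7.715
Arc 4: start y=0.000, vy=7.715 → t=1.573, apex=3.034, x_land=129.761, impact vy=-7.715
  bounce: vy ← 0.76·7.715 = 5.863

1 3.169 15.743 43.126
2 2.723 9.093 80.187
3 2.070 5.252 108.354
4 1.573 3.034 129.761
final: 129.761 5.863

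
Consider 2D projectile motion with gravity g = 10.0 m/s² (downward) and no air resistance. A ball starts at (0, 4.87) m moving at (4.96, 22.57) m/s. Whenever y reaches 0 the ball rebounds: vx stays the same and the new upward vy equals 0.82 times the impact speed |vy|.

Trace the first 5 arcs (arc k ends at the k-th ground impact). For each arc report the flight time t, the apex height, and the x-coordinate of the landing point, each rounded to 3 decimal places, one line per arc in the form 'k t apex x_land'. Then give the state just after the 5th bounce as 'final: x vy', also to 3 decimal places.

Arc 1: start y=4.870, vy=22.570 → t=4.720, apex=30.340, x_land=23.413, impact vy=-24.633
  bounce: vy ← 0.82·24.633 = 20.199
Arc 2: start y=0.000, vy=20.199 → t=4.040, apex=20.401, x_land=43.451, impact vy=-20.199
  bounce: vy ← 0.82·20.199 = 16.564
Arc 3: start y=0.000, vy=16.564 → t=3.313, apex=13.717, x_land=59.882, impact vy=-16.564
  bounce: vy ← 0.82·16.564 = 13.582
Arc 4: start y=0.000, vy=13.582 → t=2.716, apex=9.224, x_land=73.355, impact vy=-13.582
  bounce: vy ← 0.82·13.582 = 11.137
Arc 5: start y=0.000, vy=11.137 → t=2.227, apex=6.202, x_land=84.403, impact vy=-11.137
  bounce: vy ← 0.82·11.137 = 9.133

1 4.720 30.340 23.413
2 4.040 20.401 43.451
3 3.313 13.717 59.882
4 2.716 9.224 73.355
5 2.227 6.202 84.403
final: 84.403 9.133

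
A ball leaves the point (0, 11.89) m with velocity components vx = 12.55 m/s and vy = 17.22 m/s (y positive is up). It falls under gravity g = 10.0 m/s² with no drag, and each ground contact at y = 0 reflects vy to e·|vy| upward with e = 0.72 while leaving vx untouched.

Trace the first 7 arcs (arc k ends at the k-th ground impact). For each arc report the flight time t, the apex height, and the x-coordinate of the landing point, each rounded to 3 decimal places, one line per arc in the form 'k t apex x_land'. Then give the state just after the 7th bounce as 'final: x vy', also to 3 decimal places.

Arc 1: start y=11.890, vy=17.220 → t=4.034, apex=26.716, x_land=50.621, impact vy=-23.116
  bounce: vy ← 0.72·23.116 = 16.643
Arc 2: start y=0.000, vy=16.643 → t=3.329, apex=13.850, x_land=92.396, impact vy=-16.643
  bounce: vy ← 0.72·16.643 = 11.983
Arc 3: start y=0.000, vy=11.983 → t=2.397, apex=7.180, x_land=122.473, impact vy=-11.983
  bounce: vy ← 0.72·11.983 = 8.628
Arc 4: start y=0.000, vy=8.628 → t=1.726, apex=3.722, x_land=144.129, impact vy=-8.628
  bounce: vy ← 0.72·8.628 = 6.212
Arc 5: start y=0.000, vy=6.212 → t=1.242, apex=1.929, x_land=159.721, impact vy=-6.212
  bounce: vy ← 0.72·6.212 = 4.473
Arc 6: start y=0.000, vy=4.473 → t=0.895, apex=1.000, x_land=170.948, impact vy=-4.473
  bounce: vy ← 0.72·4.473 = 3.220
Arc 7: start y=0.000, vy=3.220 → t=0.644, apex=0.519, x_land=179.031, impact vy=-3.220
  bounce: vy ← 0.72·3.220 = 2.319

1 4.034 26.716 50.621
2 3.329 13.850 92.396
3 2.397 7.180 122.473
4 1.726 3.722 144.129
5 1.242 1.929 159.721
6 0.895 1.000 170.948
7 0.644 0.519 179.031
final: 179.031 2.319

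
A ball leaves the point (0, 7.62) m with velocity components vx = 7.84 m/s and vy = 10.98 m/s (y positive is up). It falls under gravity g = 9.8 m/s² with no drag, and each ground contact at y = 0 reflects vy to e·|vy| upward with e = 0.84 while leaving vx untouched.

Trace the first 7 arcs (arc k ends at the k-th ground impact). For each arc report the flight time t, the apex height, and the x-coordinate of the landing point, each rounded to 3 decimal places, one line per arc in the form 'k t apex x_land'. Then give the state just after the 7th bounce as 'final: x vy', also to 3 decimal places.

Arc 1: start y=7.620, vy=10.980 → t=2.797, apex=13.771, x_land=21.927, impact vy=-16.429
  bounce: vy ← 0.84·16.429 = 13.800
Arc 2: start y=0.000, vy=13.800 → t=2.816, apex=9.717, x_land=44.008, impact vy=-13.800
  bounce: vy ← 0.84·13.800 = 11.592
Arc 3: start y=0.000, vy=11.592 → t=2.366, apex=6.856, x_land=62.555, impact vy=-11.592
  bounce: vy ← 0.84·11.592 = 9.738
Arc 4: start y=0.000, vy=9.738 → t=1.987, apex=4.838, x_land=78.136, impact vy=-9.738
  bounce: vy ← 0.84·9.738 = 8.180
Arc 5: start y=0.000, vy=8.180 → t=1.669, apex=3.414, x_land=91.223, impact vy=-8.180
  bounce: vy ← 0.84·8.180 = 6.871
Arc 6: start y=0.000, vy=6.871 → t=1.402, apex=2.409, x_land=102.216, impact vy=-6.871
  bounce: vy ← 0.84·6.871 = 5.771
Arc 7: start y=0.000, vy=5.771 → t=1.178, apex=1.699, x_land=111.450, impact vy=-5.771
  bounce: vy ← 0.84·5.771 = 4.848

1 2.797 13.771 21.927
2 2.816 9.717 44.008
3 2.366 6.856 62.555
4 1.987 4.838 78.136
5 1.669 3.414 91.223
6 1.402 2.409 102.216
7 1.178 1.699 111.450
final: 111.450 4.848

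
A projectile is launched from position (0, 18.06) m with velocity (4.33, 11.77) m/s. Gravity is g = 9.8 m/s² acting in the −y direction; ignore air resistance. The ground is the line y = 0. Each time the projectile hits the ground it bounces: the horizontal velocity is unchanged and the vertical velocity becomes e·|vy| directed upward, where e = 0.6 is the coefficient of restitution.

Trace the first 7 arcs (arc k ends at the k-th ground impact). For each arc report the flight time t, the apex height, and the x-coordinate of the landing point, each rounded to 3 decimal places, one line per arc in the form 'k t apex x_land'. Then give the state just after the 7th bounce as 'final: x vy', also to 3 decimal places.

Arc 1: start y=18.060, vy=11.770 → t=3.466, apex=25.128, x_land=15.006, impact vy=-22.193
  bounce: vy ← 0.6·22.193 = 13.316
Arc 2: start y=0.000, vy=13.316 → t=2.717, apex=9.046, x_land=26.772, impact vy=-13.316
  bounce: vy ← 0.6·13.316 = 7.989
Arc 3: start y=0.000, vy=7.989 → t=1.630, apex=3.257, x_land=33.832, impact vy=-7.989
  bounce: vy ← 0.6·7.989 = 4.794
Arc 4: start y=0.000, vy=4.794 → t=0.978, apex=1.172, x_land=38.068, impact vy=-4.794
  bounce: vy ← 0.6·4.794 = 2.876
Arc 5: start y=0.000, vy=2.876 → t=0.587, apex=0.422, x_land=40.610, impact vy=-2.876
  bounce: vy ← 0.6·2.876 = 1.726
Arc 6: start y=0.000, vy=1.726 → t=0.352, apex=0.152, x_land=42.135, impact vy=-1.726
  bounce: vy ← 0.6·1.726 = 1.035
Arc 7: start y=0.000, vy=1.035 → t=0.211, apex=0.055, x_land=43.050, impact vy=-1.035
  bounce: vy ← 0.6·1.035 = 0.621

1 3.466 25.128 15.006
2 2.717 9.046 26.772
3 1.630 3.257 33.832
4 0.978 1.172 38.068
5 0.587 0.422 40.610
6 0.352 0.152 42.135
7 0.211 0.055 43.050
final: 43.050 0.621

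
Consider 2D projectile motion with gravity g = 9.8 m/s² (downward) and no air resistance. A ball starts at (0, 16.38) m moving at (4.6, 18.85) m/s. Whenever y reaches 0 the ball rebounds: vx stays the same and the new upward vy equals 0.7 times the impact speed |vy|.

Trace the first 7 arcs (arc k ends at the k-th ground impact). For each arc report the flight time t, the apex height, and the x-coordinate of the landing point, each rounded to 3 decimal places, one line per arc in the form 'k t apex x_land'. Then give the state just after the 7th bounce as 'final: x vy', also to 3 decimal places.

1 4.577 34.509 21.055
2 3.715 16.909 38.146
3 2.601 8.286 50.109
4 1.820 4.060 58.483
5 1.274 1.989 64.345
6 0.892 0.975 68.449
7 0.624 0.478 71.321
final: 71.321 2.142

Arc 1: start y=16.380, vy=18.850 → t=4.577, apex=34.509, x_land=21.055, impact vy=-26.007
  bounce: vy ← 0.7·26.007 = 18.205
Arc 2: start y=0.000, vy=18.205 → t=3.715, apex=16.909, x_land=38.146, impact vy=-18.205
  bounce: vy ← 0.7·18.205 = 12.743
Arc 3: start y=0.000, vy=12.743 → t=2.601, apex=8.286, x_land=50.109, impact vy=-12.743
  bounce: vy ← 0.7·12.743 = 8.920
Arc 4: start y=0.000, vy=8.920 → t=1.820, apex=4.060, x_land=58.483, impact vy=-8.920
  bounce: vy ← 0.7·8.920 = 6.244
Arc 5: start y=0.000, vy=6.244 → t=1.274, apex=1.989, x_land=64.345, impact vy=-6.244
  bounce: vy ← 0.7·6.244 = 4.371
Arc 6: start y=0.000, vy=4.371 → t=0.892, apex=0.975, x_land=68.449, impact vy=-4.371
  bounce: vy ← 0.7·4.371 = 3.060
Arc 7: start y=0.000, vy=3.060 → t=0.624, apex=0.478, x_land=71.321, impact vy=-3.060
  bounce: vy ← 0.7·3.060 = 2.142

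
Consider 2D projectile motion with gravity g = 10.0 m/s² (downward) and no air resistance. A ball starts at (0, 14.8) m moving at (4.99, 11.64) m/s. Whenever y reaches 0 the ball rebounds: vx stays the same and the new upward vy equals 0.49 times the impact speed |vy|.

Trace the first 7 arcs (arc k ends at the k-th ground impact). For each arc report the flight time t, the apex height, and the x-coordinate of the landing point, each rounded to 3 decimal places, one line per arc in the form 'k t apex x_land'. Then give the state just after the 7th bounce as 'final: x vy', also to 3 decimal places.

Arc 1: start y=14.800, vy=11.640 → t=3.241, apex=21.574, x_land=16.174, impact vy=-20.772
  bounce: vy ← 0.49·20.772 = 10.178
Arc 2: start y=0.000, vy=10.178 → t=2.036, apex=5.180, x_land=26.332, impact vy=-10.178
  bounce: vy ← 0.49·10.178 = 4.987
Arc 3: start y=0.000, vy=4.987 → t=0.997, apex=1.244, x_land=31.309, impact vy=-4.987
  bounce: vy ← 0.49·4.987 = 2.444
Arc 4: start y=0.000, vy=2.444 → t=0.489, apex=0.299, x_land=33.748, impact vy=-2.444
  bounce: vy ← 0.49·2.444 = 1.197
Arc 5: start y=0.000, vy=1.197 → t=0.239, apex=0.072, x_land=34.943, impact vy=-1.197
  bounce: vy ← 0.49·1.197 = 0.587
Arc 6: start y=0.000, vy=0.587 → t=0.117, apex=0.017, x_land=35.529, impact vy=-0.587
  bounce: vy ← 0.49·0.587 = 0.288
Arc 7: start y=0.000, vy=0.288 → t=0.058, apex=0.004, x_land=35.816, impact vy=-0.288
  bounce: vy ← 0.49·0.288 = 0.141

1 3.241 21.574 16.174
2 2.036 5.180 26.332
3 0.997 1.244 31.309
4 0.489 0.299 33.748
5 0.239 0.072 34.943
6 0.117 0.017 35.529
7 0.058 0.004 35.816
final: 35.816 0.141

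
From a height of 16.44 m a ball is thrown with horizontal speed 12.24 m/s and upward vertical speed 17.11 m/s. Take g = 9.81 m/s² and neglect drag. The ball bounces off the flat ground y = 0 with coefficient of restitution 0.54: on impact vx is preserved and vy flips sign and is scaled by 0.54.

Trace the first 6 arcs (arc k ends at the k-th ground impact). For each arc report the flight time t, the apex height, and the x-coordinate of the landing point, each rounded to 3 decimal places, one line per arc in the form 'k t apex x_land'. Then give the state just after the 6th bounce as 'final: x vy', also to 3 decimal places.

Arc 1: start y=16.440, vy=17.110 → t=4.273, apex=31.361, x_land=52.298, impact vy=-24.805
  bounce: vy ← 0.54·24.805 = 13.395
Arc 2: start y=0.000, vy=13.395 → t=2.731, apex=9.145, x_land=85.724, impact vy=-13.395
  bounce: vy ← 0.54·13.395 = 7.233
Arc 3: start y=0.000, vy=7.233 → t=1.475, apex=2.667, x_land=103.774, impact vy=-7.233
  bounce: vy ← 0.54·7.233 = 3.906
Arc 4: start y=0.000, vy=3.906 → t=0.796, apex=0.778, x_land=113.521, impact vy=-3.906
  bounce: vy ← 0.54·3.906 = 2.109
Arc 5: start y=0.000, vy=2.109 → t=0.430, apex=0.227, x_land=118.784, impact vy=-2.109
  bounce: vy ← 0.54·2.109 = 1.139
Arc 6: start y=0.000, vy=1.139 → t=0.232, apex=0.066, x_land=121.626, impact vy=-1.139
  bounce: vy ← 0.54·1.139 = 0.615

1 4.273 31.361 52.298
2 2.731 9.145 85.724
3 1.475 2.667 103.774
4 0.796 0.778 113.521
5 0.430 0.227 118.784
6 0.232 0.066 121.626
final: 121.626 0.615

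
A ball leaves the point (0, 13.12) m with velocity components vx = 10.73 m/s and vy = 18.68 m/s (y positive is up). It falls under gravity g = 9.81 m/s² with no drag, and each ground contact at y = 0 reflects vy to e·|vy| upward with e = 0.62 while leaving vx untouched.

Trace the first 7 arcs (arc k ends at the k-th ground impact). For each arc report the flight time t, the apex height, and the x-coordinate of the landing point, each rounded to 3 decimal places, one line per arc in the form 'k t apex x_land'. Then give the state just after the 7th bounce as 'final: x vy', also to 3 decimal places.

1 4.414 30.905 47.365
2 3.113 11.880 80.763
3 1.930 4.567 101.470
4 1.196 1.755 114.308
5 0.742 0.675 122.267
6 0.460 0.259 127.202
7 0.285 0.100 130.262
final: 130.262 0.867

Arc 1: start y=13.120, vy=18.680 → t=4.414, apex=30.905, x_land=47.365, impact vy=-24.624
  bounce: vy ← 0.62·24.624 = 15.267
Arc 2: start y=0.000, vy=15.267 → t=3.113, apex=11.880, x_land=80.763, impact vy=-15.267
  bounce: vy ← 0.62·15.267 = 9.466
Arc 3: start y=0.000, vy=9.466 → t=1.930, apex=4.567, x_land=101.470, impact vy=-9.466
  bounce: vy ← 0.62·9.466 = 5.869
Arc 4: start y=0.000, vy=5.869 → t=1.196, apex=1.755, x_land=114.308, impact vy=-5.869
  bounce: vy ← 0.62·5.869 = 3.639
Arc 5: start y=0.000, vy=3.639 → t=0.742, apex=0.675, x_land=122.267, impact vy=-3.639
  bounce: vy ← 0.62·3.639 = 2.256
Arc 6: start y=0.000, vy=2.256 → t=0.460, apex=0.259, x_land=127.202, impact vy=-2.256
  bounce: vy ← 0.62·2.256 = 1.399
Arc 7: start y=0.000, vy=1.399 → t=0.285, apex=0.100, x_land=130.262, impact vy=-1.399
  bounce: vy ← 0.62·1.399 = 0.867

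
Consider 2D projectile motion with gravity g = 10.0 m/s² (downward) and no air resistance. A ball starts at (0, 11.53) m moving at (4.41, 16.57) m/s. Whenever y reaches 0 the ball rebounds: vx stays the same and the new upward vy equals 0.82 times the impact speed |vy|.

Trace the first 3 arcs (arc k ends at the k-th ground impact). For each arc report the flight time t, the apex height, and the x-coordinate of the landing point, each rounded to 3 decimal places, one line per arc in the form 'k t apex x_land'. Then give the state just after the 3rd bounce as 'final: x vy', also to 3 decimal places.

Arc 1: start y=11.530, vy=16.570 → t=3.905, apex=25.258, x_land=17.219, impact vy=-22.476
  bounce: vy ← 0.82·22.476 = 18.430
Arc 2: start y=0.000, vy=18.430 → t=3.686, apex=16.984, x_land=33.475, impact vy=-18.430
  bounce: vy ← 0.82·18.430 = 15.113
Arc 3: start y=0.000, vy=15.113 → t=3.023, apex=11.420, x_land=46.804, impact vy=-15.113
  bounce: vy ← 0.82·15.113 = 12.392

1 3.905 25.258 17.219
2 3.686 16.984 33.475
3 3.023 11.420 46.804
final: 46.804 12.392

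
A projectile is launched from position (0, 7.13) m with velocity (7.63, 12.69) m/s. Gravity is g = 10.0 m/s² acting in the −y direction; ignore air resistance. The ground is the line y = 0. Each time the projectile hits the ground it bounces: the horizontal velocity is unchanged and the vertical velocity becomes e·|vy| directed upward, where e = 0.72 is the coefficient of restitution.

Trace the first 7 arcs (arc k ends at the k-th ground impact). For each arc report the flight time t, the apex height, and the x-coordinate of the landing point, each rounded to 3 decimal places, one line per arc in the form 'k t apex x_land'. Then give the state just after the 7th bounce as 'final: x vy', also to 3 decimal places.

1 3.012 15.182 22.978
2 2.509 7.870 42.123
3 1.807 4.080 55.908
4 1.301 2.115 65.833
5 0.937 1.096 72.979
6 0.674 0.568 78.124
7 0.486 0.295 81.828
final: 81.828 1.748

Arc 1: start y=7.130, vy=12.690 → t=3.012, apex=15.182, x_land=22.978, impact vy=-17.425
  bounce: vy ← 0.72·17.425 = 12.546
Arc 2: start y=0.000, vy=12.546 → t=2.509, apex=7.870, x_land=42.123, impact vy=-12.546
  bounce: vy ← 0.72·12.546 = 9.033
Arc 3: start y=0.000, vy=9.033 → t=1.807, apex=4.080, x_land=55.908, impact vy=-9.033
  bounce: vy ← 0.72·9.033 = 6.504
Arc 4: start y=0.000, vy=6.504 → t=1.301, apex=2.115, x_land=65.833, impact vy=-6.504
  bounce: vy ← 0.72·6.504 = 4.683
Arc 5: start y=0.000, vy=4.683 → t=0.937, apex=1.096, x_land=72.979, impact vy=-4.683
  bounce: vy ← 0.72·4.683 = 3.372
Arc 6: start y=0.000, vy=3.372 → t=0.674, apex=0.568, x_land=78.124, impact vy=-3.372
  bounce: vy ← 0.72·3.372 = 2.428
Arc 7: start y=0.000, vy=2.428 → t=0.486, apex=0.295, x_land=81.828, impact vy=-2.428
  bounce: vy ← 0.72·2.428 = 1.748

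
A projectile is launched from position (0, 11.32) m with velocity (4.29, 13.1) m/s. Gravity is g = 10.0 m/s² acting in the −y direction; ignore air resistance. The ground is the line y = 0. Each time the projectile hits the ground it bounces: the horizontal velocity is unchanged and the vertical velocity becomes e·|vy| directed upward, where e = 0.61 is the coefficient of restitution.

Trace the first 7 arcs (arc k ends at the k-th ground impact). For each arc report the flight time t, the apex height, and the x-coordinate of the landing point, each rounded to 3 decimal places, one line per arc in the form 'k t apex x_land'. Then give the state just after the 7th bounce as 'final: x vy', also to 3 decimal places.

1 3.305 19.901 14.179
2 2.434 7.405 24.620
3 1.485 2.755 30.989
4 0.906 1.025 34.875
5 0.552 0.382 37.245
6 0.337 0.142 38.690
7 0.206 0.053 39.572
final: 39.572 0.627

Arc 1: start y=11.320, vy=13.100 → t=3.305, apex=19.901, x_land=14.179, impact vy=-19.950
  bounce: vy ← 0.61·19.950 = 12.170
Arc 2: start y=0.000, vy=12.170 → t=2.434, apex=7.405, x_land=24.620, impact vy=-12.170
  bounce: vy ← 0.61·12.170 = 7.423
Arc 3: start y=0.000, vy=7.423 → t=1.485, apex=2.755, x_land=30.989, impact vy=-7.423
  bounce: vy ← 0.61·7.423 = 4.528
Arc 4: start y=0.000, vy=4.528 → t=0.906, apex=1.025, x_land=34.875, impact vy=-4.528
  bounce: vy ← 0.61·4.528 = 2.762
Arc 5: start y=0.000, vy=2.762 → t=0.552, apex=0.382, x_land=37.245, impact vy=-2.762
  bounce: vy ← 0.61·2.762 = 1.685
Arc 6: start y=0.000, vy=1.685 → t=0.337, apex=0.142, x_land=38.690, impact vy=-1.685
  bounce: vy ← 0.61·1.685 = 1.028
Arc 7: start y=0.000, vy=1.028 → t=0.206, apex=0.053, x_land=39.572, impact vy=-1.028
  bounce: vy ← 0.61·1.028 = 0.627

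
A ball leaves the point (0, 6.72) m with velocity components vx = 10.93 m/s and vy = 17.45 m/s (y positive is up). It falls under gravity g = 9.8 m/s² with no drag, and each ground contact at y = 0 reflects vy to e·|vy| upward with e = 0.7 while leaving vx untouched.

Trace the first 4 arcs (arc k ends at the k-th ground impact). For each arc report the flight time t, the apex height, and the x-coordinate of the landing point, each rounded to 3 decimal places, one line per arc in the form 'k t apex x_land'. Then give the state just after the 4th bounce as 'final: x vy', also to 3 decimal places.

1 3.912 22.256 42.756
2 2.984 10.905 75.368
3 2.089 5.344 98.196
4 1.462 2.618 114.176
final: 114.176 5.015

Arc 1: start y=6.720, vy=17.450 → t=3.912, apex=22.256, x_land=42.756, impact vy=-20.886
  bounce: vy ← 0.7·20.886 = 14.620
Arc 2: start y=0.000, vy=14.620 → t=2.984, apex=10.905, x_land=75.368, impact vy=-14.620
  bounce: vy ← 0.7·14.620 = 10.234
Arc 3: start y=0.000, vy=10.234 → t=2.089, apex=5.344, x_land=98.196, impact vy=-10.234
  bounce: vy ← 0.7·10.234 = 7.164
Arc 4: start y=0.000, vy=7.164 → t=1.462, apex=2.618, x_land=114.176, impact vy=-7.164
  bounce: vy ← 0.7·7.164 = 5.015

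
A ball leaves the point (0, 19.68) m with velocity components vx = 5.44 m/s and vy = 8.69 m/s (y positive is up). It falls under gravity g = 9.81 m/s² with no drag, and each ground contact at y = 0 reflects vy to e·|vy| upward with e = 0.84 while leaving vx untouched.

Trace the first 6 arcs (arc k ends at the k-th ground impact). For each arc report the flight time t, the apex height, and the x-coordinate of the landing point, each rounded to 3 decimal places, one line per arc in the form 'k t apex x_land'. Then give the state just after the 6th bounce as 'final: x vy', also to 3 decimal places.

Arc 1: start y=19.680, vy=8.690 → t=3.076, apex=23.529, x_land=16.734, impact vy=-21.486
  bounce: vy ← 0.84·21.486 = 18.048
Arc 2: start y=0.000, vy=18.048 → t=3.680, apex=16.602, x_land=36.750, impact vy=-18.048
  bounce: vy ← 0.84·18.048 = 15.160
Arc 3: start y=0.000, vy=15.160 → t=3.091, apex=11.714, x_land=53.564, impact vy=-15.160
  bounce: vy ← 0.84·15.160 = 12.735
Arc 4: start y=0.000, vy=12.735 → t=2.596, apex=8.266, x_land=67.688, impact vy=-12.735
  bounce: vy ← 0.84·12.735 = 10.697
Arc 5: start y=0.000, vy=10.697 → t=2.181, apex=5.832, x_land=79.552, impact vy=-10.697
  bounce: vy ← 0.84·10.697 = 8.986
Arc 6: start y=0.000, vy=8.986 → t=1.832, apex=4.115, x_land=89.517, impact vy=-8.986
  bounce: vy ← 0.84·8.986 = 7.548

1 3.076 23.529 16.734
2 3.680 16.602 36.750
3 3.091 11.714 53.564
4 2.596 8.266 67.688
5 2.181 5.832 79.552
6 1.832 4.115 89.517
final: 89.517 7.548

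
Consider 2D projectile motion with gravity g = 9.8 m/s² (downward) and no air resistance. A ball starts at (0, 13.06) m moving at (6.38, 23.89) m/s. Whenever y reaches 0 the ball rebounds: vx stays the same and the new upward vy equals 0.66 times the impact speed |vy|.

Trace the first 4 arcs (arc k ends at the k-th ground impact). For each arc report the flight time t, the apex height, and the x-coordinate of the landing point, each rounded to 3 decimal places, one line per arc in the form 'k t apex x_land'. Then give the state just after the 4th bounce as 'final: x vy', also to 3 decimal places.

1 5.372 42.179 34.271
2 3.873 18.373 58.980
3 2.556 8.003 75.287
4 1.687 3.486 86.050
final: 86.050 5.456

Arc 1: start y=13.060, vy=23.890 → t=5.372, apex=42.179, x_land=34.271, impact vy=-28.753
  bounce: vy ← 0.66·28.753 = 18.977
Arc 2: start y=0.000, vy=18.977 → t=3.873, apex=18.373, x_land=58.980, impact vy=-18.977
  bounce: vy ← 0.66·18.977 = 12.525
Arc 3: start y=0.000, vy=12.525 → t=2.556, apex=8.003, x_land=75.287, impact vy=-12.525
  bounce: vy ← 0.66·12.525 = 8.266
Arc 4: start y=0.000, vy=8.266 → t=1.687, apex=3.486, x_land=86.050, impact vy=-8.266
  bounce: vy ← 0.66·8.266 = 5.456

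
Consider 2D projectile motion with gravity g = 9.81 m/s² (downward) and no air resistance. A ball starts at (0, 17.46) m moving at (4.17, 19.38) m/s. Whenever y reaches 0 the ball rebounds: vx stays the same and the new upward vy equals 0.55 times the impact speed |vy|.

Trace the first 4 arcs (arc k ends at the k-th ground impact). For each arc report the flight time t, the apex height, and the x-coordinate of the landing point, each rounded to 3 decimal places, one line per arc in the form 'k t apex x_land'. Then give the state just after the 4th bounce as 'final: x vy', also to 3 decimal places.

Arc 1: start y=17.460, vy=19.380 → t=4.707, apex=36.603, x_land=19.629, impact vy=-26.798
  bounce: vy ← 0.55·26.798 = 14.739
Arc 2: start y=0.000, vy=14.739 → t=3.005, apex=11.072, x_land=32.160, impact vy=-14.739
  bounce: vy ← 0.55·14.739 = 8.106
Arc 3: start y=0.000, vy=8.106 → t=1.653, apex=3.349, x_land=39.052, impact vy=-8.106
  bounce: vy ← 0.55·8.106 = 4.459
Arc 4: start y=0.000, vy=4.459 → t=0.909, apex=1.013, x_land=42.842, impact vy=-4.459
  bounce: vy ← 0.55·4.459 = 2.452

1 4.707 36.603 19.629
2 3.005 11.072 32.160
3 1.653 3.349 39.052
4 0.909 1.013 42.842
final: 42.842 2.452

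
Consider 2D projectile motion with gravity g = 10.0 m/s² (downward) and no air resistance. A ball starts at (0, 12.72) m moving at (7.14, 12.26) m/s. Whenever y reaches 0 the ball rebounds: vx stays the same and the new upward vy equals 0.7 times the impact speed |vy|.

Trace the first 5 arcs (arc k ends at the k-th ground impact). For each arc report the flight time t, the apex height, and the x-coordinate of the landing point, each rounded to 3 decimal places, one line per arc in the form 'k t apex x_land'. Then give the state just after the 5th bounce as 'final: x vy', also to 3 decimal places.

Arc 1: start y=12.720, vy=12.260 → t=3.238, apex=20.235, x_land=23.117, impact vy=-20.117
  bounce: vy ← 0.7·20.117 = 14.082
Arc 2: start y=0.000, vy=14.082 → t=2.816, apex=9.915, x_land=43.227, impact vy=-14.082
  bounce: vy ← 0.7·14.082 = 9.857
Arc 3: start y=0.000, vy=9.857 → t=1.971, apex=4.859, x_land=57.303, impact vy=-9.857
  bounce: vy ← 0.7·9.857 = 6.900
Arc 4: start y=0.000, vy=6.900 → t=1.380, apex=2.381, x_land=67.157, impact vy=-6.900
  bounce: vy ← 0.7·6.900 = 4.830
Arc 5: start y=0.000, vy=4.830 → t=0.966, apex=1.167, x_land=74.054, impact vy=-4.830
  bounce: vy ← 0.7·4.830 = 3.381

1 3.238 20.235 23.117
2 2.816 9.915 43.227
3 1.971 4.859 57.303
4 1.380 2.381 67.157
5 0.966 1.167 74.054
final: 74.054 3.381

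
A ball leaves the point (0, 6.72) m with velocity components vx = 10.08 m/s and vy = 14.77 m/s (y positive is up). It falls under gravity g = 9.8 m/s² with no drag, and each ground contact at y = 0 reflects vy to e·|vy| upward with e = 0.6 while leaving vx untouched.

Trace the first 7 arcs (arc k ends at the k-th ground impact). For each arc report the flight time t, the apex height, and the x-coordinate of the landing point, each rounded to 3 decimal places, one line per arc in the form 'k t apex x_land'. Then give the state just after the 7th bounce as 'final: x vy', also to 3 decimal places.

1 3.416 17.850 34.431
2 2.290 6.426 57.518
3 1.374 2.313 71.370
4 0.825 0.833 79.681
5 0.495 0.300 84.668
6 0.297 0.108 87.660
7 0.178 0.039 89.456
final: 89.456 0.524

Arc 1: start y=6.720, vy=14.770 → t=3.416, apex=17.850, x_land=34.431, impact vy=-18.705
  bounce: vy ← 0.6·18.705 = 11.223
Arc 2: start y=0.000, vy=11.223 → t=2.290, apex=6.426, x_land=57.518, impact vy=-11.223
  bounce: vy ← 0.6·11.223 = 6.734
Arc 3: start y=0.000, vy=6.734 → t=1.374, apex=2.313, x_land=71.370, impact vy=-6.734
  bounce: vy ← 0.6·6.734 = 4.040
Arc 4: start y=0.000, vy=4.040 → t=0.825, apex=0.833, x_land=79.681, impact vy=-4.040
  bounce: vy ← 0.6·4.040 = 2.424
Arc 5: start y=0.000, vy=2.424 → t=0.495, apex=0.300, x_land=84.668, impact vy=-2.424
  bounce: vy ← 0.6·2.424 = 1.454
Arc 6: start y=0.000, vy=1.454 → t=0.297, apex=0.108, x_land=87.660, impact vy=-1.454
  bounce: vy ← 0.6·1.454 = 0.873
Arc 7: start y=0.000, vy=0.873 → t=0.178, apex=0.039, x_land=89.456, impact vy=-0.873
  bounce: vy ← 0.6·0.873 = 0.524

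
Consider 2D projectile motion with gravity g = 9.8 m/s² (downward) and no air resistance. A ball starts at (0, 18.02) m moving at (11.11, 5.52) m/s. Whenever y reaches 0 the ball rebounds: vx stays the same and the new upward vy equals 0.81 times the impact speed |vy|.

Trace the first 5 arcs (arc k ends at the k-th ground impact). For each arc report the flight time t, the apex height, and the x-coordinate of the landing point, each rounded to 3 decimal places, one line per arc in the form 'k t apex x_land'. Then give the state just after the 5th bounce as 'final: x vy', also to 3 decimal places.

1 2.562 19.575 28.463
2 3.238 12.843 64.437
3 2.623 8.426 93.575
4 2.124 5.528 117.177
5 1.721 3.627 136.294
final: 136.294 6.830

Arc 1: start y=18.020, vy=5.520 → t=2.562, apex=19.575, x_land=28.463, impact vy=-19.587
  bounce: vy ← 0.81·19.587 = 15.866
Arc 2: start y=0.000, vy=15.866 → t=3.238, apex=12.843, x_land=64.437, impact vy=-15.866
  bounce: vy ← 0.81·15.866 = 12.851
Arc 3: start y=0.000, vy=12.851 → t=2.623, apex=8.426, x_land=93.575, impact vy=-12.851
  bounce: vy ← 0.81·12.851 = 10.409
Arc 4: start y=0.000, vy=10.409 → t=2.124, apex=5.528, x_land=117.177, impact vy=-10.409
  bounce: vy ← 0.81·10.409 = 8.432
Arc 5: start y=0.000, vy=8.432 → t=1.721, apex=3.627, x_land=136.294, impact vy=-8.432
  bounce: vy ← 0.81·8.432 = 6.830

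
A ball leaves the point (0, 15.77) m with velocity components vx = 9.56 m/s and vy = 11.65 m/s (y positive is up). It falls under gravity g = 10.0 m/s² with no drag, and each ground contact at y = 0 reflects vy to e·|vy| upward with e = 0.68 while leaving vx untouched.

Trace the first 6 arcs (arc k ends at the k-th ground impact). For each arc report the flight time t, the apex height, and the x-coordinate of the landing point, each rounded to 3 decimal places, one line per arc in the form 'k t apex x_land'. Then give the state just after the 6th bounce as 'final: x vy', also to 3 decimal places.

1 3.289 22.556 31.443
2 2.889 10.430 59.057
3 1.964 4.823 77.836
4 1.336 2.230 90.605
5 0.908 1.031 99.288
6 0.618 0.477 105.192
final: 105.192 2.100

Arc 1: start y=15.770, vy=11.650 → t=3.289, apex=22.556, x_land=31.443, impact vy=-21.240
  bounce: vy ← 0.68·21.240 = 14.443
Arc 2: start y=0.000, vy=14.443 → t=2.889, apex=10.430, x_land=59.057, impact vy=-14.443
  bounce: vy ← 0.68·14.443 = 9.821
Arc 3: start y=0.000, vy=9.821 → t=1.964, apex=4.823, x_land=77.836, impact vy=-9.821
  bounce: vy ← 0.68·9.821 = 6.678
Arc 4: start y=0.000, vy=6.678 → t=1.336, apex=2.230, x_land=90.605, impact vy=-6.678
  bounce: vy ← 0.68·6.678 = 4.541
Arc 5: start y=0.000, vy=4.541 → t=0.908, apex=1.031, x_land=99.288, impact vy=-4.541
  bounce: vy ← 0.68·4.541 = 3.088
Arc 6: start y=0.000, vy=3.088 → t=0.618, apex=0.477, x_land=105.192, impact vy=-3.088
  bounce: vy ← 0.68·3.088 = 2.100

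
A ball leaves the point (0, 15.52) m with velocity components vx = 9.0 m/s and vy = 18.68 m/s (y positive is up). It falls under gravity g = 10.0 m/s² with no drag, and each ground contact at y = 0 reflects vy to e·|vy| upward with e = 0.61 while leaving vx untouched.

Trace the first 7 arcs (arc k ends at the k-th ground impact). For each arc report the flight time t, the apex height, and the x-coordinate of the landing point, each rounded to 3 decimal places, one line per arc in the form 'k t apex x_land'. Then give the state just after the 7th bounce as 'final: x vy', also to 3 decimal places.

Arc 1: start y=15.520, vy=18.680 → t=4.436, apex=32.967, x_land=39.922, impact vy=-25.678
  bounce: vy ← 0.61·25.678 = 15.663
Arc 2: start y=0.000, vy=15.663 → t=3.133, apex=12.267, x_land=68.116, impact vy=-15.663
  bounce: vy ← 0.61·15.663 = 9.555
Arc 3: start y=0.000, vy=9.555 → t=1.911, apex=4.565, x_land=85.314, impact vy=-9.555
  bounce: vy ← 0.61·9.555 = 5.828
Arc 4: start y=0.000, vy=5.828 → t=1.166, apex=1.698, x_land=95.805, impact vy=-5.828
  bounce: vy ← 0.61·5.828 = 3.555
Arc 5: start y=0.000, vy=3.555 → t=0.711, apex=0.632, x_land=102.205, impact vy=-3.555
  bounce: vy ← 0.61·3.555 = 2.169
Arc 6: start y=0.000, vy=2.169 → t=0.434, apex=0.235, x_land=106.109, impact vy=-2.169
  bounce: vy ← 0.61·2.169 = 1.323
Arc 7: start y=0.000, vy=1.323 → t=0.265, apex=0.088, x_land=108.490, impact vy=-1.323
  bounce: vy ← 0.61·1.323 = 0.807

1 4.436 32.967 39.922
2 3.133 12.267 68.116
3 1.911 4.565 85.314
4 1.166 1.698 95.805
5 0.711 0.632 102.205
6 0.434 0.235 106.109
7 0.265 0.088 108.490
final: 108.490 0.807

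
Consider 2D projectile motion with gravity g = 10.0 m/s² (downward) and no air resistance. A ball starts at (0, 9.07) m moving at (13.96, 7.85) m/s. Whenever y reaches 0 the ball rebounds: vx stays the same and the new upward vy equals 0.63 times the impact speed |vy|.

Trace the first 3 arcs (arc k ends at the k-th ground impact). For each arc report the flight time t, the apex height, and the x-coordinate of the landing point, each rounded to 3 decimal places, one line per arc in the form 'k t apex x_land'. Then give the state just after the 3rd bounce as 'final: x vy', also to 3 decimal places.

Arc 1: start y=9.070, vy=7.850 → t=2.344, apex=12.151, x_land=32.721, impact vy=-15.589
  bounce: vy ← 0.63·15.589 = 9.821
Arc 2: start y=0.000, vy=9.821 → t=1.964, apex=4.823, x_land=60.142, impact vy=-9.821
  bounce: vy ← 0.63·9.821 = 6.187
Arc 3: start y=0.000, vy=6.187 → t=1.237, apex=1.914, x_land=77.417, impact vy=-6.187
  bounce: vy ← 0.63·6.187 = 3.898

1 2.344 12.151 32.721
2 1.964 4.823 60.142
3 1.237 1.914 77.417
final: 77.417 3.898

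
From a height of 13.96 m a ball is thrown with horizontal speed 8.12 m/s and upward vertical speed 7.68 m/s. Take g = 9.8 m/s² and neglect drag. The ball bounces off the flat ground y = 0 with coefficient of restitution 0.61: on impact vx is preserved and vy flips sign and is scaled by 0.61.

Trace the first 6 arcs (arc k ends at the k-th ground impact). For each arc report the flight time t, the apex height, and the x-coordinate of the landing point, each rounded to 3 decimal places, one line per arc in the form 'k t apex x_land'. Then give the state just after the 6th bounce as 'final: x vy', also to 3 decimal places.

Arc 1: start y=13.960, vy=7.680 → t=2.645, apex=16.969, x_land=21.474, impact vy=-18.237
  bounce: vy ← 0.61·18.237 = 11.125
Arc 2: start y=0.000, vy=11.125 → t=2.270, apex=6.314, x_land=39.910, impact vy=-11.125
  bounce: vy ← 0.61·11.125 = 6.786
Arc 3: start y=0.000, vy=6.786 → t=1.385, apex=2.350, x_land=51.155, impact vy=-6.786
  bounce: vy ← 0.61·6.786 = 4.140
Arc 4: start y=0.000, vy=4.140 → t=0.845, apex=0.874, x_land=58.015, impact vy=-4.140
  bounce: vy ← 0.61·4.140 = 2.525
Arc 5: start y=0.000, vy=2.525 → t=0.515, apex=0.325, x_land=62.199, impact vy=-2.525
  bounce: vy ← 0.61·2.525 = 1.540
Arc 6: start y=0.000, vy=1.540 → t=0.314, apex=0.121, x_land=64.752, impact vy=-1.540
  bounce: vy ← 0.61·1.540 = 0.940

1 2.645 16.969 21.474
2 2.270 6.314 39.910
3 1.385 2.350 51.155
4 0.845 0.874 58.015
5 0.515 0.325 62.199
6 0.314 0.121 64.752
final: 64.752 0.940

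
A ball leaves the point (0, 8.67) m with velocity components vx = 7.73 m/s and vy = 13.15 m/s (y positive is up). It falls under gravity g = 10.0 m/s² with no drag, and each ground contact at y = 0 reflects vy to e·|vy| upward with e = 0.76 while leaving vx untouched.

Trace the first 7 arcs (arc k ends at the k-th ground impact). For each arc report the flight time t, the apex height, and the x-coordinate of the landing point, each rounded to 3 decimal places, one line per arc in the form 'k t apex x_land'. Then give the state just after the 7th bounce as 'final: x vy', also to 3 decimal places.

Arc 1: start y=8.670, vy=13.150 → t=3.176, apex=17.316, x_land=24.550, impact vy=-18.610
  bounce: vy ← 0.76·18.610 = 14.143
Arc 2: start y=0.000, vy=14.143 → t=2.829, apex=10.002, x_land=46.416, impact vy=-14.143
  bounce: vy ← 0.76·14.143 = 10.749
Arc 3: start y=0.000, vy=10.749 → t=2.150, apex=5.777, x_land=63.034, impact vy=-10.749
  bounce: vy ← 0.76·10.749 = 8.169
Arc 4: start y=0.000, vy=8.169 → t=1.634, apex=3.337, x_land=75.664, impact vy=-8.169
  bounce: vy ← 0.76·8.169 = 6.209
Arc 5: start y=0.000, vy=6.209 → t=1.242, apex=1.927, x_land=85.262, impact vy=-6.209
  bounce: vy ← 0.76·6.209 = 4.719
Arc 6: start y=0.000, vy=4.719 → t=0.944, apex=1.113, x_land=92.557, impact vy=-4.719
  bounce: vy ← 0.76·4.719 = 3.586
Arc 7: start y=0.000, vy=3.586 → t=0.717, apex=0.643, x_land=98.101, impact vy=-3.586
  bounce: vy ← 0.76·3.586 = 2.725

1 3.176 17.316 24.550
2 2.829 10.002 46.416
3 2.150 5.777 63.034
4 1.634 3.337 75.664
5 1.242 1.927 85.262
6 0.944 1.113 92.557
7 0.717 0.643 98.101
final: 98.101 2.725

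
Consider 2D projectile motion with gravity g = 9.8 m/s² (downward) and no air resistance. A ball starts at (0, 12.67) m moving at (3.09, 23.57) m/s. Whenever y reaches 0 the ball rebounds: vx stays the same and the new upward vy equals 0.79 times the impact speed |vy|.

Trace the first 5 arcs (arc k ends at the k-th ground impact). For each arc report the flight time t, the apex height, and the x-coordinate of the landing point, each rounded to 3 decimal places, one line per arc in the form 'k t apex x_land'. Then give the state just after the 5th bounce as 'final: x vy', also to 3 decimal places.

1 5.298 41.014 16.372
2 4.571 25.597 30.496
3 3.611 15.975 41.655
4 2.853 9.970 50.470
5 2.254 6.222 57.434
final: 57.434 8.724

Arc 1: start y=12.670, vy=23.570 → t=5.298, apex=41.014, x_land=16.372, impact vy=-28.353
  bounce: vy ← 0.79·28.353 = 22.399
Arc 2: start y=0.000, vy=22.399 → t=4.571, apex=25.597, x_land=30.496, impact vy=-22.399
  bounce: vy ← 0.79·22.399 = 17.695
Arc 3: start y=0.000, vy=17.695 → t=3.611, apex=15.975, x_land=41.655, impact vy=-17.695
  bounce: vy ← 0.79·17.695 = 13.979
Arc 4: start y=0.000, vy=13.979 → t=2.853, apex=9.970, x_land=50.470, impact vy=-13.979
  bounce: vy ← 0.79·13.979 = 11.043
Arc 5: start y=0.000, vy=11.043 → t=2.254, apex=6.222, x_land=57.434, impact vy=-11.043
  bounce: vy ← 0.79·11.043 = 8.724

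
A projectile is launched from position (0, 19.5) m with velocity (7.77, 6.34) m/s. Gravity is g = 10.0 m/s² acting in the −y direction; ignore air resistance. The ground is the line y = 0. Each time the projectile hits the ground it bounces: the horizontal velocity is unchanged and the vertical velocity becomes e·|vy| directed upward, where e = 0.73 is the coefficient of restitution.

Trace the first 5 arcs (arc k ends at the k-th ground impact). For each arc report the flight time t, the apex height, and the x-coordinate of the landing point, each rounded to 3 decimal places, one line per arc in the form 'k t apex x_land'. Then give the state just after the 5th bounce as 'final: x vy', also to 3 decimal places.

1 2.708 21.510 21.042
2 3.028 11.463 44.571
3 2.211 6.108 61.748
4 1.614 3.255 74.286
5 1.178 1.735 83.440
final: 83.440 4.300

Arc 1: start y=19.500, vy=6.340 → t=2.708, apex=21.510, x_land=21.042, impact vy=-20.741
  bounce: vy ← 0.73·20.741 = 15.141
Arc 2: start y=0.000, vy=15.141 → t=3.028, apex=11.463, x_land=44.571, impact vy=-15.141
  bounce: vy ← 0.73·15.141 = 11.053
Arc 3: start y=0.000, vy=11.053 → t=2.211, apex=6.108, x_land=61.748, impact vy=-11.053
  bounce: vy ← 0.73·11.053 = 8.069
Arc 4: start y=0.000, vy=8.069 → t=1.614, apex=3.255, x_land=74.286, impact vy=-8.069
  bounce: vy ← 0.73·8.069 = 5.890
Arc 5: start y=0.000, vy=5.890 → t=1.178, apex=1.735, x_land=83.440, impact vy=-5.890
  bounce: vy ← 0.73·5.890 = 4.300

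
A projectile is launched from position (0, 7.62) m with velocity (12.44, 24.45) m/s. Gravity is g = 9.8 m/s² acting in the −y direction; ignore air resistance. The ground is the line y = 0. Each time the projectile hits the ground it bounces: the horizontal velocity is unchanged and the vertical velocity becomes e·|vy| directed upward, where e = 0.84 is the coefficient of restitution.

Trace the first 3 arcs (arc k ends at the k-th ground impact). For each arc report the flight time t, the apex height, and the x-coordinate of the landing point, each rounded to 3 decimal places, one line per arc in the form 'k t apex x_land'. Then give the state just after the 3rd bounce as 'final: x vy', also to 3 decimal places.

1 5.284 38.120 65.734
2 4.686 26.898 124.026
3 3.936 18.979 172.991
final: 172.991 16.201

Arc 1: start y=7.620, vy=24.450 → t=5.284, apex=38.120, x_land=65.734, impact vy=-27.334
  bounce: vy ← 0.84·27.334 = 22.961
Arc 2: start y=0.000, vy=22.961 → t=4.686, apex=26.898, x_land=124.026, impact vy=-22.961
  bounce: vy ← 0.84·22.961 = 19.287
Arc 3: start y=0.000, vy=19.287 → t=3.936, apex=18.979, x_land=172.991, impact vy=-19.287
  bounce: vy ← 0.84·19.287 = 16.201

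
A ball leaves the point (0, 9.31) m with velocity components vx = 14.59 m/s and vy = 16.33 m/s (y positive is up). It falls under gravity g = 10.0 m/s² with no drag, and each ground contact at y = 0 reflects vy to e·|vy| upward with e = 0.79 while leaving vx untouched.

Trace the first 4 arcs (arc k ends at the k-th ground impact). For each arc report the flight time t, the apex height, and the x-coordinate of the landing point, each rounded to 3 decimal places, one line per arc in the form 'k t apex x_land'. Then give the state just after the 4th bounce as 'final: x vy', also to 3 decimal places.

Arc 1: start y=9.310, vy=16.330 → t=3.761, apex=22.643, x_land=54.874, impact vy=-21.281
  bounce: vy ← 0.79·21.281 = 16.812
Arc 2: start y=0.000, vy=16.812 → t=3.362, apex=14.132, x_land=103.931, impact vy=-16.812
  bounce: vy ← 0.79·16.812 = 13.281
Arc 3: start y=0.000, vy=13.281 → t=2.656, apex=8.820, x_land=142.686, impact vy=-13.281
  bounce: vy ← 0.79·13.281 = 10.492
Arc 4: start y=0.000, vy=10.492 → t=2.098, apex=5.504, x_land=173.302, impact vy=-10.492
  bounce: vy ← 0.79·10.492 = 8.289

1 3.761 22.643 54.874
2 3.362 14.132 103.931
3 2.656 8.820 142.686
4 2.098 5.504 173.302
final: 173.302 8.289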